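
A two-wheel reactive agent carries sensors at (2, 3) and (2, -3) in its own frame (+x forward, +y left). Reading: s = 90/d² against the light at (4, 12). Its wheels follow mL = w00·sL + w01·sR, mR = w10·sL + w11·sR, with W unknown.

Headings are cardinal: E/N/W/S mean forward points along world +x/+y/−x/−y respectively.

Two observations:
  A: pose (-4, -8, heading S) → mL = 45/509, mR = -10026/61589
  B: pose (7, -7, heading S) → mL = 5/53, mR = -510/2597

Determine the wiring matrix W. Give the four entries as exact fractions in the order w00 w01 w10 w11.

obs A: pose=(-4,-8,S) → sL=90/509, sR=18/121, mL=45/509, mR=-10026/61589
obs B: pose=(7,-7,S) → sL=10/53, sR=10/49, mL=5/53, mR=-510/2597
sensor matrix S = [[90/509, 18/121], [10/53, 10/49]]; det S = 1282320/159946633
solve [mL_A; mL_B] = S·[w00; w01] and [mR_A; mR_B] = S·[w10; w11]:
  w00 = 1/2, w01 = 0, w10 = -1/2, w11 = -1/2

1/2 0 -1/2 -1/2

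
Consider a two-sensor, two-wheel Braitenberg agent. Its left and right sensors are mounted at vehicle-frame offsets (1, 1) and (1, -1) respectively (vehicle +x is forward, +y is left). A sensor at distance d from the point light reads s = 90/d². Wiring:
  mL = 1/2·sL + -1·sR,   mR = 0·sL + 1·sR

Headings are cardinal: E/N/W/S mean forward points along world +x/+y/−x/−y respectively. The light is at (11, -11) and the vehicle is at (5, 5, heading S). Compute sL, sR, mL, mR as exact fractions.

9/25 45/137 -1017/6850 45/137

left sensor world pos  = (6, 4); dL² = 250
right sensor world pos = (4, 4); dR² = 274
sL = 90/250 = 9/25
sR = 90/274 = 45/137
mL = 1/2·sL + -1·sR = -1017/6850
mR = 0·sL + 1·sR = 45/137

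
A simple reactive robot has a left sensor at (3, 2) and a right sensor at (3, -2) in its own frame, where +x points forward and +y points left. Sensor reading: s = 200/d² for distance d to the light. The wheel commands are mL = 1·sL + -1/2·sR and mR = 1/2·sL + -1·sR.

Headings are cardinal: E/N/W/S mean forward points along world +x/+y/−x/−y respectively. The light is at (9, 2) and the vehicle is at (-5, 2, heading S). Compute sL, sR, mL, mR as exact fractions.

200/153 40/53 7540/8109 -820/8109

left sensor world pos  = (-3, -1); dL² = 153
right sensor world pos = (-7, -1); dR² = 265
sL = 200/153 = 200/153
sR = 200/265 = 40/53
mL = 1·sL + -1/2·sR = 7540/8109
mR = 1/2·sL + -1·sR = -820/8109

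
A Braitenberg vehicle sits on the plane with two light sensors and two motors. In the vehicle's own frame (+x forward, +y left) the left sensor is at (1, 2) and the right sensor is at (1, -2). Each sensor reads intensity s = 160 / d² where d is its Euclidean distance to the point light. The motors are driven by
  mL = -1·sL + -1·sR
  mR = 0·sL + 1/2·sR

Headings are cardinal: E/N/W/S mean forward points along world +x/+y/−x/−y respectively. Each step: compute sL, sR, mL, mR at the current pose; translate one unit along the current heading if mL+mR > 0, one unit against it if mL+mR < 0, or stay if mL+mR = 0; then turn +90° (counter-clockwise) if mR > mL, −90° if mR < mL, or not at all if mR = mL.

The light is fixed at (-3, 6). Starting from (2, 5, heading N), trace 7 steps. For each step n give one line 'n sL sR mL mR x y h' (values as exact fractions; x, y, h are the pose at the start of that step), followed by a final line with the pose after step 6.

n=0: pose=(2,5,N); sL=160/9, sR=160/49; mL=-9280/441, mR=80/49; mL+mR=-8560/441 → advance -1; mR−mL=10000/441 → turn +1·90°
n=1: pose=(2,4,W); sL=5, sR=10; mL=-15, mR=5; mL+mR=-10 → advance -1; mR−mL=20 → turn +1·90°
n=2: pose=(3,4,S); sL=160/73, sR=32/5; mL=-3136/365, mR=16/5; mL+mR=-1968/365 → advance -1; mR−mL=4304/365 → turn +1·90°
n=3: pose=(3,5,E); sL=16/5, sR=80/29; mL=-864/145, mR=40/29; mL+mR=-664/145 → advance -1; mR−mL=1064/145 → turn +1·90°
n=4: pose=(2,5,N); sL=160/9, sR=160/49; mL=-9280/441, mR=80/49; mL+mR=-8560/441 → advance -1; mR−mL=10000/441 → turn +1·90°
n=5: pose=(2,4,W); sL=5, sR=10; mL=-15, mR=5; mL+mR=-10 → advance -1; mR−mL=20 → turn +1·90°
n=6: pose=(3,4,S); sL=160/73, sR=32/5; mL=-3136/365, mR=16/5; mL+mR=-1968/365 → advance -1; mR−mL=4304/365 → turn +1·90°

0 160/9 160/49 -9280/441 80/49 2 5 N
1 5 10 -15 5 2 4 W
2 160/73 32/5 -3136/365 16/5 3 4 S
3 16/5 80/29 -864/145 40/29 3 5 E
4 160/9 160/49 -9280/441 80/49 2 5 N
5 5 10 -15 5 2 4 W
6 160/73 32/5 -3136/365 16/5 3 4 S
final 3 5 E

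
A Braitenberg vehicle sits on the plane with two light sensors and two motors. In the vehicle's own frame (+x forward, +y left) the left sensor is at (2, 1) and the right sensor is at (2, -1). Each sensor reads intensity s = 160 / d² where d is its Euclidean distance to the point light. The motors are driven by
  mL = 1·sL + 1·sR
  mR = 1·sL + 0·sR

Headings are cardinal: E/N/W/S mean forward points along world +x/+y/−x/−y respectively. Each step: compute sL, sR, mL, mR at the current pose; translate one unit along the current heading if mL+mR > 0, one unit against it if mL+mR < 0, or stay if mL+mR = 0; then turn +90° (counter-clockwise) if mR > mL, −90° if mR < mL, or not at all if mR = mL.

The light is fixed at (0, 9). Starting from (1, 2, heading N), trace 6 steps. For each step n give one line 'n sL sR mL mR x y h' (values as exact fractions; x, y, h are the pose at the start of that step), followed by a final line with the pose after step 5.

0 32/5 160/29 1728/145 32/5 1 2 N
1 80/17 80/29 3680/493 80/17 1 3 E
2 160/73 32/13 4416/949 160/73 2 3 S
3 5/2 40/9 125/18 5/2 2 2 W
4 32/5 160/29 1728/145 32/5 1 2 N
5 80/17 80/29 3680/493 80/17 1 3 E
final 2 3 S

n=0: pose=(1,2,N); sL=32/5, sR=160/29; mL=1728/145, mR=32/5; mL+mR=2656/145 → advance +1; mR−mL=-160/29 → turn -1·90°
n=1: pose=(1,3,E); sL=80/17, sR=80/29; mL=3680/493, mR=80/17; mL+mR=6000/493 → advance +1; mR−mL=-80/29 → turn -1·90°
n=2: pose=(2,3,S); sL=160/73, sR=32/13; mL=4416/949, mR=160/73; mL+mR=6496/949 → advance +1; mR−mL=-32/13 → turn -1·90°
n=3: pose=(2,2,W); sL=5/2, sR=40/9; mL=125/18, mR=5/2; mL+mR=85/9 → advance +1; mR−mL=-40/9 → turn -1·90°
n=4: pose=(1,2,N); sL=32/5, sR=160/29; mL=1728/145, mR=32/5; mL+mR=2656/145 → advance +1; mR−mL=-160/29 → turn -1·90°
n=5: pose=(1,3,E); sL=80/17, sR=80/29; mL=3680/493, mR=80/17; mL+mR=6000/493 → advance +1; mR−mL=-80/29 → turn -1·90°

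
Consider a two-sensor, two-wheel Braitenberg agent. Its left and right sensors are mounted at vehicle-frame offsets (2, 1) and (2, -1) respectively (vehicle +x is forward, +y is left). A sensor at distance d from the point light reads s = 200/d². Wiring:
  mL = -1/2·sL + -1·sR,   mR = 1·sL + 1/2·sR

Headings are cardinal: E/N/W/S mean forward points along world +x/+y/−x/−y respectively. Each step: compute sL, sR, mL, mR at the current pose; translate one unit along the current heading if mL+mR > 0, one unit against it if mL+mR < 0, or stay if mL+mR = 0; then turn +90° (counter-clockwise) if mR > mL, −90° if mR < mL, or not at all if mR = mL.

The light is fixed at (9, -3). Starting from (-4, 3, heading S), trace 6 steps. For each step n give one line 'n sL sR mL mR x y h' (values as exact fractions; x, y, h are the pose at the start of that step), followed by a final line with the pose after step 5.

0 5/4 50/53 -665/424 365/212 -4 3 S
1 200/157 200/137 -45100/21509 43100/21509 -4 2 E
2 100/137 100/109 -19150/14933 17750/14933 -5 2 N
3 40/53 200/281 -16220/14893 16540/14893 -5 1 W
4 1 10/13 -33/26 18/13 -6 1 S
5 40/37 200/173 -10860/6401 10620/6401 -6 0 E
final -7 0 N

n=0: pose=(-4,3,S); sL=5/4, sR=50/53; mL=-665/424, mR=365/212; mL+mR=65/424 → advance +1; mR−mL=1395/424 → turn +1·90°
n=1: pose=(-4,2,E); sL=200/157, sR=200/137; mL=-45100/21509, mR=43100/21509; mL+mR=-2000/21509 → advance -1; mR−mL=88200/21509 → turn +1·90°
n=2: pose=(-5,2,N); sL=100/137, sR=100/109; mL=-19150/14933, mR=17750/14933; mL+mR=-1400/14933 → advance -1; mR−mL=36900/14933 → turn +1·90°
n=3: pose=(-5,1,W); sL=40/53, sR=200/281; mL=-16220/14893, mR=16540/14893; mL+mR=320/14893 → advance +1; mR−mL=32760/14893 → turn +1·90°
n=4: pose=(-6,1,S); sL=1, sR=10/13; mL=-33/26, mR=18/13; mL+mR=3/26 → advance +1; mR−mL=69/26 → turn +1·90°
n=5: pose=(-6,0,E); sL=40/37, sR=200/173; mL=-10860/6401, mR=10620/6401; mL+mR=-240/6401 → advance -1; mR−mL=21480/6401 → turn +1·90°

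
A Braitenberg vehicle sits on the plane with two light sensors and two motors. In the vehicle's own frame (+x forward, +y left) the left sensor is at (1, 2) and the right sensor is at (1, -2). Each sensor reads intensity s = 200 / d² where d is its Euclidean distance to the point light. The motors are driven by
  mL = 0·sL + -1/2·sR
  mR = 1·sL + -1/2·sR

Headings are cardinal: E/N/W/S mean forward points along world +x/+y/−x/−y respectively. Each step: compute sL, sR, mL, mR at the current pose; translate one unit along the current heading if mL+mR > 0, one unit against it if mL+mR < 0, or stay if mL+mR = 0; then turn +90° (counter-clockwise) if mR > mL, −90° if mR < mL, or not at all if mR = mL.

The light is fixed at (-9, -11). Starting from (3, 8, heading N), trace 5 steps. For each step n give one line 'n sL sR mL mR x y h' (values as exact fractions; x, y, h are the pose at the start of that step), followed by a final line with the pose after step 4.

n=0: pose=(3,8,N); sL=2/5, sR=50/149; mL=-25/149, mR=173/745; mL+mR=48/745 → advance +1; mR−mL=2/5 → turn +1·90°
n=1: pose=(3,9,W); sL=40/89, sR=40/121; mL=-20/121, mR=3060/10769; mL+mR=1280/10769 → advance +1; mR−mL=40/89 → turn +1·90°
n=2: pose=(2,9,S); sL=20/53, sR=100/221; mL=-50/221, mR=1770/11713; mL+mR=-880/11713 → advance -1; mR−mL=20/53 → turn +1·90°
n=3: pose=(2,10,E); sL=200/673, sR=40/101; mL=-20/101, mR=6740/67973; mL+mR=-6720/67973 → advance -1; mR−mL=200/673 → turn +1·90°
n=4: pose=(1,10,N); sL=50/137, sR=50/157; mL=-25/157, mR=4425/21509; mL+mR=1000/21509 → advance +1; mR−mL=50/137 → turn +1·90°

0 2/5 50/149 -25/149 173/745 3 8 N
1 40/89 40/121 -20/121 3060/10769 3 9 W
2 20/53 100/221 -50/221 1770/11713 2 9 S
3 200/673 40/101 -20/101 6740/67973 2 10 E
4 50/137 50/157 -25/157 4425/21509 1 10 N
final 1 11 W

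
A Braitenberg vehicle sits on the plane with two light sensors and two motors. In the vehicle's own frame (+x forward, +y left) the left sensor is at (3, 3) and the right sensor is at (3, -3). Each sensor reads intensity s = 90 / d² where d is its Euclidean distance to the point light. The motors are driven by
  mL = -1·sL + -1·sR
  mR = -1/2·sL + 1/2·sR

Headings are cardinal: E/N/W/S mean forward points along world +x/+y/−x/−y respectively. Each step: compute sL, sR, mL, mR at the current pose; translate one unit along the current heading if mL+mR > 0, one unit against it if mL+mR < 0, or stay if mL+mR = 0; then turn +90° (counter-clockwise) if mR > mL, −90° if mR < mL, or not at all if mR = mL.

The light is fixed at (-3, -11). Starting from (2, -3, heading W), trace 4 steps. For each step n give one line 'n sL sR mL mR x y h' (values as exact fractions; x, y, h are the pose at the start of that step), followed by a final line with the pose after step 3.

0 90/29 18/25 -2772/725 -864/725 2 -3 W
1 45/53 45/17 -3150/901 810/901 3 -3 S
2 2/5 10/13 -76/65 12/65 3 -2 E
3 45/74 45/104 -4005/3848 -675/7696 2 -2 N
final 2 -3 W

n=0: pose=(2,-3,W); sL=90/29, sR=18/25; mL=-2772/725, mR=-864/725; mL+mR=-3636/725 → advance -1; mR−mL=1908/725 → turn +1·90°
n=1: pose=(3,-3,S); sL=45/53, sR=45/17; mL=-3150/901, mR=810/901; mL+mR=-2340/901 → advance -1; mR−mL=3960/901 → turn +1·90°
n=2: pose=(3,-2,E); sL=2/5, sR=10/13; mL=-76/65, mR=12/65; mL+mR=-64/65 → advance -1; mR−mL=88/65 → turn +1·90°
n=3: pose=(2,-2,N); sL=45/74, sR=45/104; mL=-4005/3848, mR=-675/7696; mL+mR=-8685/7696 → advance -1; mR−mL=7335/7696 → turn +1·90°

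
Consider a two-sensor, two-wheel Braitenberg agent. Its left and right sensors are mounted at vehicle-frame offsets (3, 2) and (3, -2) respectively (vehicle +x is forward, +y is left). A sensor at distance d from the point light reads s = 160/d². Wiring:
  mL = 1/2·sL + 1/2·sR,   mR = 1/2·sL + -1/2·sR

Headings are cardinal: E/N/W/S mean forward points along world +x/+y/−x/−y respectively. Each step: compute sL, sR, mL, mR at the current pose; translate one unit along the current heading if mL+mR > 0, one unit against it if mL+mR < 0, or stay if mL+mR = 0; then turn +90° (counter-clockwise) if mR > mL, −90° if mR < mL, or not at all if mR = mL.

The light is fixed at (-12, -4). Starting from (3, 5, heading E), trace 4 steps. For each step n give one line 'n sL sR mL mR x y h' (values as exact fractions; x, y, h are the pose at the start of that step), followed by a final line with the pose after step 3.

0 32/89 160/373 13088/33197 -1152/33197 3 5 E
1 4/9 20/29 148/261 -32/261 4 5 S
2 32/41 160/269 7584/11029 1024/11029 4 4 W
3 16/29 16/41 560/1189 96/1189 3 4 N
final 3 5 E

n=0: pose=(3,5,E); sL=32/89, sR=160/373; mL=13088/33197, mR=-1152/33197; mL+mR=32/89 → advance +1; mR−mL=-160/373 → turn -1·90°
n=1: pose=(4,5,S); sL=4/9, sR=20/29; mL=148/261, mR=-32/261; mL+mR=4/9 → advance +1; mR−mL=-20/29 → turn -1·90°
n=2: pose=(4,4,W); sL=32/41, sR=160/269; mL=7584/11029, mR=1024/11029; mL+mR=32/41 → advance +1; mR−mL=-160/269 → turn -1·90°
n=3: pose=(3,4,N); sL=16/29, sR=16/41; mL=560/1189, mR=96/1189; mL+mR=16/29 → advance +1; mR−mL=-16/41 → turn -1·90°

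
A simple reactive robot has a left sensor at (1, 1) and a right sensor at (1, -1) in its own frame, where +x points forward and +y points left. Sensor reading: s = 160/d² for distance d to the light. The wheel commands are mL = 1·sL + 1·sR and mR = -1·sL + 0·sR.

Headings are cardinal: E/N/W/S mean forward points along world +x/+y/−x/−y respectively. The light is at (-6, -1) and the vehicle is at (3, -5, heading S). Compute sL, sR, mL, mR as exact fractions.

32/25 160/89 6848/2225 -32/25

left sensor world pos  = (4, -6); dL² = 125
right sensor world pos = (2, -6); dR² = 89
sL = 160/125 = 32/25
sR = 160/89 = 160/89
mL = 1·sL + 1·sR = 6848/2225
mR = -1·sL + 0·sR = -32/25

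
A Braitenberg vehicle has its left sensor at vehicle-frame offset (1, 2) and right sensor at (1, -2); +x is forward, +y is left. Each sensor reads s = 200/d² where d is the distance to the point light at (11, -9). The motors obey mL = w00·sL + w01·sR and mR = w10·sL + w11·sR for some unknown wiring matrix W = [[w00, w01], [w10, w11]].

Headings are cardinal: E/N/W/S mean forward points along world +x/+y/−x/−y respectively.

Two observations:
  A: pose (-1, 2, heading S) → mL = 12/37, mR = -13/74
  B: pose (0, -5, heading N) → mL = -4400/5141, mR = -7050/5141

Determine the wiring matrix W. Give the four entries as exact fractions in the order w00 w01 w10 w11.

obs A: pose=(-1,2,S) → sL=1, sR=25/37, mL=12/37, mR=-13/74
obs B: pose=(0,-5,N) → sL=100/97, sR=100/53, mL=-4400/5141, mR=-7050/5141
sensor matrix S = [[1, 25/37], [100/97, 100/53]]; det S = 226400/190217
solve [mL_A; mL_B] = S·[w00; w01] and [mR_A; mR_B] = S·[w10; w11]:
  w00 = 1, w01 = -1, w10 = 1/2, w11 = -1

1 -1 1/2 -1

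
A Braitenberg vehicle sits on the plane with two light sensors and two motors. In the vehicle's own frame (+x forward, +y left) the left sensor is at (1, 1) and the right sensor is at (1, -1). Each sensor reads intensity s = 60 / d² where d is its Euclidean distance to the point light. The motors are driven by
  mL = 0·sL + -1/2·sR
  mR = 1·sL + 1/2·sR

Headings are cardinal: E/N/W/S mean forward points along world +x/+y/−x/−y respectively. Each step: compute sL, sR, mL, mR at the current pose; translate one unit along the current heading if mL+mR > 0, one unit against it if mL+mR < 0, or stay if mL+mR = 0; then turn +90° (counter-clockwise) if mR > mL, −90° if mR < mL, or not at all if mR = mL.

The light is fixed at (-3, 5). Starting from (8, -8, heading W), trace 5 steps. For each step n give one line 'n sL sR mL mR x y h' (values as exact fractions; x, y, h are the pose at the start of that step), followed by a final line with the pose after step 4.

n=0: pose=(8,-8,W); sL=15/74, sR=15/61; mL=-15/122, mR=735/2257; mL+mR=15/74 → advance +1; mR−mL=2025/4514 → turn +1·90°
n=1: pose=(7,-8,S); sL=60/317, sR=60/277; mL=-30/277, mR=26130/87809; mL+mR=60/317 → advance +1; mR−mL=35640/87809 → turn +1·90°
n=2: pose=(7,-9,E); sL=6/29, sR=30/173; mL=-15/173, mR=1473/5017; mL+mR=6/29 → advance +1; mR−mL=1908/5017 → turn +1·90°
n=3: pose=(8,-9,N); sL=60/269, sR=60/313; mL=-30/313, mR=26850/84197; mL+mR=60/269 → advance +1; mR−mL=34920/84197 → turn +1·90°
n=4: pose=(8,-8,W); sL=15/74, sR=15/61; mL=-15/122, mR=735/2257; mL+mR=15/74 → advance +1; mR−mL=2025/4514 → turn +1·90°

0 15/74 15/61 -15/122 735/2257 8 -8 W
1 60/317 60/277 -30/277 26130/87809 7 -8 S
2 6/29 30/173 -15/173 1473/5017 7 -9 E
3 60/269 60/313 -30/313 26850/84197 8 -9 N
4 15/74 15/61 -15/122 735/2257 8 -8 W
final 7 -8 S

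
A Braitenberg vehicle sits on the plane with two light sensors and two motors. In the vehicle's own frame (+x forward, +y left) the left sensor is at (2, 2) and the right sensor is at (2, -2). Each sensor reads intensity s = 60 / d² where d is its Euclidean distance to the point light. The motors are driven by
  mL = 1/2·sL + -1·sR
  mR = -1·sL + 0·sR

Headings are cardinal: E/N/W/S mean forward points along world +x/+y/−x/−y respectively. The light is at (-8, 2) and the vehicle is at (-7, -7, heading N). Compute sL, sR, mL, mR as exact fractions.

6/5 30/29 -63/145 -6/5

left sensor world pos  = (-9, -5); dL² = 50
right sensor world pos = (-5, -5); dR² = 58
sL = 60/50 = 6/5
sR = 60/58 = 30/29
mL = 1/2·sL + -1·sR = -63/145
mR = -1·sL + 0·sR = -6/5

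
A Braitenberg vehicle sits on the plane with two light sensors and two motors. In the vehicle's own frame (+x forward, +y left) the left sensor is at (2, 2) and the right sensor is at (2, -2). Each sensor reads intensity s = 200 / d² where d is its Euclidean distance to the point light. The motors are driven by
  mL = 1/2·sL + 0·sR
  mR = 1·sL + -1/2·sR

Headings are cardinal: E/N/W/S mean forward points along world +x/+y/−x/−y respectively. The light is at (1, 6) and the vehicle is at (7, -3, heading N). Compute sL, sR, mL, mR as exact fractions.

40/13 200/113 20/13 3220/1469

left sensor world pos  = (5, -1); dL² = 65
right sensor world pos = (9, -1); dR² = 113
sL = 200/65 = 40/13
sR = 200/113 = 200/113
mL = 1/2·sL + 0·sR = 20/13
mR = 1·sL + -1/2·sR = 3220/1469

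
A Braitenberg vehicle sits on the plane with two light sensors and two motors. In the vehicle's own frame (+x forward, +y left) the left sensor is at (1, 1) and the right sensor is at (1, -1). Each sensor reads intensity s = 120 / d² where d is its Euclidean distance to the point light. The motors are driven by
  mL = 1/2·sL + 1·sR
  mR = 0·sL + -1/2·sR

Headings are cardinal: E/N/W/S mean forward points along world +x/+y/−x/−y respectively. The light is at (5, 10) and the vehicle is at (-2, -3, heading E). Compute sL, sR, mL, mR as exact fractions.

2/3 15/29 74/87 -15/58

left sensor world pos  = (-1, -2); dL² = 180
right sensor world pos = (-1, -4); dR² = 232
sL = 120/180 = 2/3
sR = 120/232 = 15/29
mL = 1/2·sL + 1·sR = 74/87
mR = 0·sL + -1/2·sR = -15/58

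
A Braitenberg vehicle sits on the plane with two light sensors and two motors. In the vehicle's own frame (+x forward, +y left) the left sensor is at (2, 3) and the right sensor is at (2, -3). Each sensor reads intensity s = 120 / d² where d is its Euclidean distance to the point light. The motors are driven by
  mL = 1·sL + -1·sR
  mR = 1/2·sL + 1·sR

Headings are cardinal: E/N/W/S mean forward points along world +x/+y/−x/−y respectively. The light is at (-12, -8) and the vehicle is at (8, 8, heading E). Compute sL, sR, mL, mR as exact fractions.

24/169 120/653 -4608/110357 28116/110357

left sensor world pos  = (10, 11); dL² = 845
right sensor world pos = (10, 5); dR² = 653
sL = 120/845 = 24/169
sR = 120/653 = 120/653
mL = 1·sL + -1·sR = -4608/110357
mR = 1/2·sL + 1·sR = 28116/110357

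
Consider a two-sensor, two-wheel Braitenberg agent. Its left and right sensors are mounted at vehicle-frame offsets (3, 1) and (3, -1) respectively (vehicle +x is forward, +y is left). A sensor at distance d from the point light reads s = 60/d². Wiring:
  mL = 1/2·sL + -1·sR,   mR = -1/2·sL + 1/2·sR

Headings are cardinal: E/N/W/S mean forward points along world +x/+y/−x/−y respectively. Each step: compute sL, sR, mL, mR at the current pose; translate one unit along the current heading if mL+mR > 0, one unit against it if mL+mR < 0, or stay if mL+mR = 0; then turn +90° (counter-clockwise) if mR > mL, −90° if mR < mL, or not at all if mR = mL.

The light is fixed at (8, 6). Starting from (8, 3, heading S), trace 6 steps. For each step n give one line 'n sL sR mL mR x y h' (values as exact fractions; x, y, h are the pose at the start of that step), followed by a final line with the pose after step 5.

n=0: pose=(8,3,S); sL=60/37, sR=60/37; mL=-30/37, mR=0; mL+mR=-30/37 → advance -1; mR−mL=30/37 → turn +1·90°
n=1: pose=(8,4,E); sL=6, sR=10/3; mL=-1/3, mR=-4/3; mL+mR=-5/3 → advance -1; mR−mL=-1 → turn -1·90°
n=2: pose=(7,4,S); sL=12/5, sR=60/29; mL=-126/145, mR=-24/145; mL+mR=-30/29 → advance -1; mR−mL=102/145 → turn +1·90°
n=3: pose=(7,5,E); sL=15, sR=15/2; mL=0, mR=-15/4; mL+mR=-15/4 → advance -1; mR−mL=-15/4 → turn -1·90°
n=4: pose=(6,5,S); sL=60/17, sR=12/5; mL=-54/85, mR=-48/85; mL+mR=-6/5 → advance -1; mR−mL=6/85 → turn +1·90°
n=5: pose=(6,6,E); sL=30, sR=30; mL=-15, mR=0; mL+mR=-15 → advance -1; mR−mL=15 → turn +1·90°

0 60/37 60/37 -30/37 0 8 3 S
1 6 10/3 -1/3 -4/3 8 4 E
2 12/5 60/29 -126/145 -24/145 7 4 S
3 15 15/2 0 -15/4 7 5 E
4 60/17 12/5 -54/85 -48/85 6 5 S
5 30 30 -15 0 6 6 E
final 5 6 N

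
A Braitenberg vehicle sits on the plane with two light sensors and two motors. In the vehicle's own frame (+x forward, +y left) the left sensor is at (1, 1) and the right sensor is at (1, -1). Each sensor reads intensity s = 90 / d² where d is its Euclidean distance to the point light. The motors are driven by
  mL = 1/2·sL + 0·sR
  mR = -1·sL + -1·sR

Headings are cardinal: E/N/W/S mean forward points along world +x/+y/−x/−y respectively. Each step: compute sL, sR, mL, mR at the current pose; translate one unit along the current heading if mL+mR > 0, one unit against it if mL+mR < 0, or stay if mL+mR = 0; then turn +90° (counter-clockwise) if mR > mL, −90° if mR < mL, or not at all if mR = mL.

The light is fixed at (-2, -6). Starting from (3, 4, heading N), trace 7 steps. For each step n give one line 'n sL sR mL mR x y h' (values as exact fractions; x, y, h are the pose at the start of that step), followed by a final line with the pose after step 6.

n=0: pose=(3,4,N); sL=90/137, sR=90/157; mL=45/137, mR=-26460/21509; mL+mR=-19395/21509 → advance -1; mR−mL=-33525/21509 → turn -1·90°
n=1: pose=(3,3,E); sL=45/68, sR=9/10; mL=45/136, mR=-531/340; mL+mR=-837/680 → advance -1; mR−mL=-1287/680 → turn -1·90°
n=2: pose=(2,3,S); sL=90/89, sR=90/73; mL=45/89, mR=-14580/6497; mL+mR=-11295/6497 → advance -1; mR−mL=-17865/6497 → turn -1·90°
n=3: pose=(2,4,W); sL=1, sR=9/13; mL=1/2, mR=-22/13; mL+mR=-31/26 → advance -1; mR−mL=-57/26 → turn -1·90°
n=4: pose=(3,4,N); sL=90/137, sR=90/157; mL=45/137, mR=-26460/21509; mL+mR=-19395/21509 → advance -1; mR−mL=-33525/21509 → turn -1·90°
n=5: pose=(3,3,E); sL=45/68, sR=9/10; mL=45/136, mR=-531/340; mL+mR=-837/680 → advance -1; mR−mL=-1287/680 → turn -1·90°
n=6: pose=(2,3,S); sL=90/89, sR=90/73; mL=45/89, mR=-14580/6497; mL+mR=-11295/6497 → advance -1; mR−mL=-17865/6497 → turn -1·90°

0 90/137 90/157 45/137 -26460/21509 3 4 N
1 45/68 9/10 45/136 -531/340 3 3 E
2 90/89 90/73 45/89 -14580/6497 2 3 S
3 1 9/13 1/2 -22/13 2 4 W
4 90/137 90/157 45/137 -26460/21509 3 4 N
5 45/68 9/10 45/136 -531/340 3 3 E
6 90/89 90/73 45/89 -14580/6497 2 3 S
final 2 4 W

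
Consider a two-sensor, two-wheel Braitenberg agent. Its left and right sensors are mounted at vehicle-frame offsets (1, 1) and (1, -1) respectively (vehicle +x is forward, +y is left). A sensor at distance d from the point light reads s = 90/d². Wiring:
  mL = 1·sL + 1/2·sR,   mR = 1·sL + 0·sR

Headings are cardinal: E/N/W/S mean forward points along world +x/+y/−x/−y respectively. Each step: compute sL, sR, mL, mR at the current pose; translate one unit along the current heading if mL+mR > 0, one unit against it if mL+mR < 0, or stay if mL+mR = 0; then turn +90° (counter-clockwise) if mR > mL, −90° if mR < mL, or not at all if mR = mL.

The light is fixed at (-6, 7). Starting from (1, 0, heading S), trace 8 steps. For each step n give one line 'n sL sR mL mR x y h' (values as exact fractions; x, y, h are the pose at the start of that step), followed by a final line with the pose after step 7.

0 45/64 9/10 369/320 45/64 1 0 S
1 10/13 18/17 287/221 10/13 1 -1 W
2 45/37 45/49 6075/3626 45/37 0 -1 N
3 18/17 90/113 2799/1921 18/17 0 0 E
4 45/64 9/10 369/320 45/64 1 0 S
5 10/13 18/17 287/221 10/13 1 -1 W
6 45/37 45/49 6075/3626 45/37 0 -1 N
7 18/17 90/113 2799/1921 18/17 0 0 E
final 1 0 S

n=0: pose=(1,0,S); sL=45/64, sR=9/10; mL=369/320, mR=45/64; mL+mR=297/160 → advance +1; mR−mL=-9/20 → turn -1·90°
n=1: pose=(1,-1,W); sL=10/13, sR=18/17; mL=287/221, mR=10/13; mL+mR=457/221 → advance +1; mR−mL=-9/17 → turn -1·90°
n=2: pose=(0,-1,N); sL=45/37, sR=45/49; mL=6075/3626, mR=45/37; mL+mR=10485/3626 → advance +1; mR−mL=-45/98 → turn -1·90°
n=3: pose=(0,0,E); sL=18/17, sR=90/113; mL=2799/1921, mR=18/17; mL+mR=4833/1921 → advance +1; mR−mL=-45/113 → turn -1·90°
n=4: pose=(1,0,S); sL=45/64, sR=9/10; mL=369/320, mR=45/64; mL+mR=297/160 → advance +1; mR−mL=-9/20 → turn -1·90°
n=5: pose=(1,-1,W); sL=10/13, sR=18/17; mL=287/221, mR=10/13; mL+mR=457/221 → advance +1; mR−mL=-9/17 → turn -1·90°
n=6: pose=(0,-1,N); sL=45/37, sR=45/49; mL=6075/3626, mR=45/37; mL+mR=10485/3626 → advance +1; mR−mL=-45/98 → turn -1·90°
n=7: pose=(0,0,E); sL=18/17, sR=90/113; mL=2799/1921, mR=18/17; mL+mR=4833/1921 → advance +1; mR−mL=-45/113 → turn -1·90°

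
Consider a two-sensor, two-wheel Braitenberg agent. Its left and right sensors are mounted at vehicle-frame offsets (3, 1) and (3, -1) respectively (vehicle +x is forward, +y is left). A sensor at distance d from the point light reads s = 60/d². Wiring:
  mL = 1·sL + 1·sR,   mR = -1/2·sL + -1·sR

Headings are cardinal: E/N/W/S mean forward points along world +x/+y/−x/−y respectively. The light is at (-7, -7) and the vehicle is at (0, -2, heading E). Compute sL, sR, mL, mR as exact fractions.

left sensor world pos  = (3, -1); dL² = 136
right sensor world pos = (3, -3); dR² = 116
sL = 60/136 = 15/34
sR = 60/116 = 15/29
mL = 1·sL + 1·sR = 945/986
mR = -1/2·sL + -1·sR = -1455/1972

15/34 15/29 945/986 -1455/1972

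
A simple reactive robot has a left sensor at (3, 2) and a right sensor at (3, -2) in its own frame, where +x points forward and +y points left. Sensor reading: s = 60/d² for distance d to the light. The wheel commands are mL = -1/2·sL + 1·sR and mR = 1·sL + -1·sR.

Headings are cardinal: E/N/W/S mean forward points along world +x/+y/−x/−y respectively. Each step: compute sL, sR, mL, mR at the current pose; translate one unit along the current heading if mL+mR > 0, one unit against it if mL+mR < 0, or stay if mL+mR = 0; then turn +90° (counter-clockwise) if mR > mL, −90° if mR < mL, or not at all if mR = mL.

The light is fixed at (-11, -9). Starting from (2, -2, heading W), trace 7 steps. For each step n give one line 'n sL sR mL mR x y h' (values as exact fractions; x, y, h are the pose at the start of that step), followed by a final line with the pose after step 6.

0 12/25 60/181 414/4525 672/4525 2 -2 W
1 15/53 15/29 1155/3074 -360/1537 1 -2 S
2 60/97 12/29 294/2813 576/2813 1 -3 W
3 30/89 2/3 133/267 -88/267 0 -3 S
4 60/73 60/113 990/8249 2400/8249 0 -4 W
5 15/37 15/17 855/1258 -300/629 -1 -4 S
6 60/53 12/17 126/901 384/901 -1 -5 W
final -2 -5 S

n=0: pose=(2,-2,W); sL=12/25, sR=60/181; mL=414/4525, mR=672/4525; mL+mR=6/25 → advance +1; mR−mL=258/4525 → turn +1·90°
n=1: pose=(1,-2,S); sL=15/53, sR=15/29; mL=1155/3074, mR=-360/1537; mL+mR=15/106 → advance +1; mR−mL=-1875/3074 → turn -1·90°
n=2: pose=(1,-3,W); sL=60/97, sR=12/29; mL=294/2813, mR=576/2813; mL+mR=30/97 → advance +1; mR−mL=282/2813 → turn +1·90°
n=3: pose=(0,-3,S); sL=30/89, sR=2/3; mL=133/267, mR=-88/267; mL+mR=15/89 → advance +1; mR−mL=-221/267 → turn -1·90°
n=4: pose=(0,-4,W); sL=60/73, sR=60/113; mL=990/8249, mR=2400/8249; mL+mR=30/73 → advance +1; mR−mL=1410/8249 → turn +1·90°
n=5: pose=(-1,-4,S); sL=15/37, sR=15/17; mL=855/1258, mR=-300/629; mL+mR=15/74 → advance +1; mR−mL=-1455/1258 → turn -1·90°
n=6: pose=(-1,-5,W); sL=60/53, sR=12/17; mL=126/901, mR=384/901; mL+mR=30/53 → advance +1; mR−mL=258/901 → turn +1·90°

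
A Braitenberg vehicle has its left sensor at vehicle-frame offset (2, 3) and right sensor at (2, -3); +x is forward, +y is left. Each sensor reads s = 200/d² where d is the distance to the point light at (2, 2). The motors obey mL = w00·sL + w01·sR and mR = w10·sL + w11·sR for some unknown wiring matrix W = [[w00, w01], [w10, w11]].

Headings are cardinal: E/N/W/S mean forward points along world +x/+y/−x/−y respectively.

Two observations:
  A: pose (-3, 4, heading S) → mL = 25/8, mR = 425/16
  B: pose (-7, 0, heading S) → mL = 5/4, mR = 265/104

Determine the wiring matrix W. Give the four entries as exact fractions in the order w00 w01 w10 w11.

0 1 1/2 1/2

obs A: pose=(-3,4,S) → sL=50, sR=25/8, mL=25/8, mR=425/16
obs B: pose=(-7,0,S) → sL=50/13, sR=5/4, mL=5/4, mR=265/104
sensor matrix S = [[50, 25/8], [50/13, 5/4]]; det S = 2625/52
solve [mL_A; mL_B] = S·[w00; w01] and [mR_A; mR_B] = S·[w10; w11]:
  w00 = 0, w01 = 1, w10 = 1/2, w11 = 1/2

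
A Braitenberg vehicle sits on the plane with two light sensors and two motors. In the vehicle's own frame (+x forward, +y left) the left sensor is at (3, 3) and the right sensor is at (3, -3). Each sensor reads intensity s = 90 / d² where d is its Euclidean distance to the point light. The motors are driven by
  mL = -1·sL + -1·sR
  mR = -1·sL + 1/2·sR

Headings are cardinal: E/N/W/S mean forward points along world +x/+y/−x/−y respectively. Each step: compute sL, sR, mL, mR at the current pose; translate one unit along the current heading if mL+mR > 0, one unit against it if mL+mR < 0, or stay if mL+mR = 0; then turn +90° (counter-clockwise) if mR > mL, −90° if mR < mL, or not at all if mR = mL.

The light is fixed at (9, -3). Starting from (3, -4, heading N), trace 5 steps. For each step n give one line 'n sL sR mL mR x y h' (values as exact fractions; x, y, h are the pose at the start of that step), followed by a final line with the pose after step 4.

n=0: pose=(3,-4,N); sL=18/17, sR=90/13; mL=-1764/221, mR=531/221; mL+mR=-1233/221 → advance -1; mR−mL=135/13 → turn +1·90°
n=1: pose=(3,-5,W); sL=45/53, sR=45/41; mL=-4230/2173, mR=-1305/4346; mL+mR=-9765/4346 → advance -1; mR−mL=135/82 → turn +1·90°
n=2: pose=(4,-5,S); sL=90/29, sR=90/89; mL=-10620/2581, mR=-6705/2581; mL+mR=-17325/2581 → advance -1; mR−mL=135/89 → turn +1·90°
n=3: pose=(4,-4,E); sL=45/4, sR=9/2; mL=-63/4, mR=-9; mL+mR=-99/4 → advance -1; mR−mL=27/4 → turn +1·90°
n=4: pose=(3,-4,N); sL=18/17, sR=90/13; mL=-1764/221, mR=531/221; mL+mR=-1233/221 → advance -1; mR−mL=135/13 → turn +1·90°

0 18/17 90/13 -1764/221 531/221 3 -4 N
1 45/53 45/41 -4230/2173 -1305/4346 3 -5 W
2 90/29 90/89 -10620/2581 -6705/2581 4 -5 S
3 45/4 9/2 -63/4 -9 4 -4 E
4 18/17 90/13 -1764/221 531/221 3 -4 N
final 3 -5 W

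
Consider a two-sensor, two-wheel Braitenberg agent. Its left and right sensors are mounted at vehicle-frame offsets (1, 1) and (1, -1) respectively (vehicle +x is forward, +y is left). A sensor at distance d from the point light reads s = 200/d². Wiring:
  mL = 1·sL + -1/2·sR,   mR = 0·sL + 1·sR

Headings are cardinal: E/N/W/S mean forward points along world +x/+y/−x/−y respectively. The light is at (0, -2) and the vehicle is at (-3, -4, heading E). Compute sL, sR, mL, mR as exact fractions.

40 200/13 420/13 200/13

left sensor world pos  = (-2, -3); dL² = 5
right sensor world pos = (-2, -5); dR² = 13
sL = 200/5 = 40
sR = 200/13 = 200/13
mL = 1·sL + -1/2·sR = 420/13
mR = 0·sL + 1·sR = 200/13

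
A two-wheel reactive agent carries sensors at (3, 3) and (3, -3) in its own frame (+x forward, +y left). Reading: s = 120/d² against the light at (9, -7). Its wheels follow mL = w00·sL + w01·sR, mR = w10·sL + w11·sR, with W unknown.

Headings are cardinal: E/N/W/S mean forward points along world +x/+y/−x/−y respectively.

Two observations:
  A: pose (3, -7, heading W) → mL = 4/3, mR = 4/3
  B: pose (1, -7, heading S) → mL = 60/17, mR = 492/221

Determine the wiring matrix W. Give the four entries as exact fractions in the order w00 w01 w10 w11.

1 0 1/2 1/2

obs A: pose=(3,-7,W) → sL=4/3, sR=4/3, mL=4/3, mR=4/3
obs B: pose=(1,-7,S) → sL=60/17, sR=12/13, mL=60/17, mR=492/221
sensor matrix S = [[4/3, 4/3], [60/17, 12/13]]; det S = -768/221
solve [mL_A; mL_B] = S·[w00; w01] and [mR_A; mR_B] = S·[w10; w11]:
  w00 = 1, w01 = 0, w10 = 1/2, w11 = 1/2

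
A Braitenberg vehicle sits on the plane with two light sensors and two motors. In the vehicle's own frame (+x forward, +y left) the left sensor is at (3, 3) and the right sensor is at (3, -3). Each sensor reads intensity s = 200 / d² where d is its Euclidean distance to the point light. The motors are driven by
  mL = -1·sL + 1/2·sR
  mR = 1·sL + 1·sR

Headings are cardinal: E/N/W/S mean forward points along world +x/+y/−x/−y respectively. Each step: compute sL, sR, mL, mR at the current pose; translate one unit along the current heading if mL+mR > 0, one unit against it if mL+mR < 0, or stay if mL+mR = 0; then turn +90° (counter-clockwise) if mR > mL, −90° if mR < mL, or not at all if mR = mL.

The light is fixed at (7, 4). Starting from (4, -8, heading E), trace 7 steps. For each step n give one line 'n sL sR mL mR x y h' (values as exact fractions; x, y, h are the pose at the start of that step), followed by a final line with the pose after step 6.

0 200/81 8/9 -164/81 272/81 4 -8 E
1 100/53 100/41 -1450/2173 9400/2173 5 -8 N
2 200/221 200/89 4300/19669 62000/19669 5 -7 W
3 50/49 25/29 -1675/2842 2675/1421 4 -7 S
4 200/81 8/9 -164/81 272/81 4 -8 E
5 100/53 100/41 -1450/2173 9400/2173 5 -8 N
6 200/221 200/89 4300/19669 62000/19669 5 -7 W
final 4 -7 S

n=0: pose=(4,-8,E); sL=200/81, sR=8/9; mL=-164/81, mR=272/81; mL+mR=4/3 → advance +1; mR−mL=436/81 → turn +1·90°
n=1: pose=(5,-8,N); sL=100/53, sR=100/41; mL=-1450/2173, mR=9400/2173; mL+mR=150/41 → advance +1; mR−mL=10850/2173 → turn +1·90°
n=2: pose=(5,-7,W); sL=200/221, sR=200/89; mL=4300/19669, mR=62000/19669; mL+mR=300/89 → advance +1; mR−mL=57700/19669 → turn +1·90°
n=3: pose=(4,-7,S); sL=50/49, sR=25/29; mL=-1675/2842, mR=2675/1421; mL+mR=75/58 → advance +1; mR−mL=7025/2842 → turn +1·90°
n=4: pose=(4,-8,E); sL=200/81, sR=8/9; mL=-164/81, mR=272/81; mL+mR=4/3 → advance +1; mR−mL=436/81 → turn +1·90°
n=5: pose=(5,-8,N); sL=100/53, sR=100/41; mL=-1450/2173, mR=9400/2173; mL+mR=150/41 → advance +1; mR−mL=10850/2173 → turn +1·90°
n=6: pose=(5,-7,W); sL=200/221, sR=200/89; mL=4300/19669, mR=62000/19669; mL+mR=300/89 → advance +1; mR−mL=57700/19669 → turn +1·90°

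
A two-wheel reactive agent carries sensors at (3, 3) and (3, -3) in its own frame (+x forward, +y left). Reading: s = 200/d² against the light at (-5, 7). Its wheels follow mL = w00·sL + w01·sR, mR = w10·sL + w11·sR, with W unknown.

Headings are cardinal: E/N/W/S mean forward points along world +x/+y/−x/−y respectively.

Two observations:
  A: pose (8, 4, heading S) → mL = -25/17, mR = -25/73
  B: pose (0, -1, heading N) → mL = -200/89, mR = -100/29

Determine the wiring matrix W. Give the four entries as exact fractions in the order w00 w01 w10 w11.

obs A: pose=(8,4,S) → sL=50/73, sR=25/17, mL=-25/17, mR=-25/73
obs B: pose=(0,-1,N) → sL=200/29, sR=200/89, mL=-200/89, mR=-100/29
sensor matrix S = [[50/73, 25/17], [200/29, 200/89]]; det S = -27555000/3203021
solve [mL_A; mL_B] = S·[w00; w01] and [mR_A; mR_B] = S·[w10; w11]:
  w00 = 0, w01 = -1, w10 = -1/2, w11 = 0

0 -1 -1/2 0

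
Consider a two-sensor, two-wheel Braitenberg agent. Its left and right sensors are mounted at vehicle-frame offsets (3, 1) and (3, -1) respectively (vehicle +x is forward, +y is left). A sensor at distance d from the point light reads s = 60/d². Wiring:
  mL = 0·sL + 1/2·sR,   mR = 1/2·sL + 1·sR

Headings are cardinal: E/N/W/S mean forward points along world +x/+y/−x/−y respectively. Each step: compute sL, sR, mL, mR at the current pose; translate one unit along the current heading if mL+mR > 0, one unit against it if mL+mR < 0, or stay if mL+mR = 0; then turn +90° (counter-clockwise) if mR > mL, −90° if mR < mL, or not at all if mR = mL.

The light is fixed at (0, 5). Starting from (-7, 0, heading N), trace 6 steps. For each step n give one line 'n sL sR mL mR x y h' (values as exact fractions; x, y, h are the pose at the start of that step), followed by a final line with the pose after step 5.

n=0: pose=(-7,0,N); sL=15/17, sR=3/2; mL=3/4, mR=33/17; mL+mR=183/68 → advance +1; mR−mL=81/68 → turn +1·90°
n=1: pose=(-7,1,W); sL=12/25, sR=60/109; mL=30/109, mR=2154/2725; mL+mR=2904/2725 → advance +1; mR−mL=1404/2725 → turn +1·90°
n=2: pose=(-8,1,S); sL=30/49, sR=6/13; mL=3/13, mR=489/637; mL+mR=636/637 → advance +1; mR−mL=342/637 → turn +1·90°
n=3: pose=(-8,0,E); sL=60/41, sR=60/61; mL=30/61, mR=4290/2501; mL+mR=5520/2501 → advance +1; mR−mL=3060/2501 → turn +1·90°
n=4: pose=(-7,0,N); sL=15/17, sR=3/2; mL=3/4, mR=33/17; mL+mR=183/68 → advance +1; mR−mL=81/68 → turn +1·90°
n=5: pose=(-7,1,W); sL=12/25, sR=60/109; mL=30/109, mR=2154/2725; mL+mR=2904/2725 → advance +1; mR−mL=1404/2725 → turn +1·90°

0 15/17 3/2 3/4 33/17 -7 0 N
1 12/25 60/109 30/109 2154/2725 -7 1 W
2 30/49 6/13 3/13 489/637 -8 1 S
3 60/41 60/61 30/61 4290/2501 -8 0 E
4 15/17 3/2 3/4 33/17 -7 0 N
5 12/25 60/109 30/109 2154/2725 -7 1 W
final -8 1 S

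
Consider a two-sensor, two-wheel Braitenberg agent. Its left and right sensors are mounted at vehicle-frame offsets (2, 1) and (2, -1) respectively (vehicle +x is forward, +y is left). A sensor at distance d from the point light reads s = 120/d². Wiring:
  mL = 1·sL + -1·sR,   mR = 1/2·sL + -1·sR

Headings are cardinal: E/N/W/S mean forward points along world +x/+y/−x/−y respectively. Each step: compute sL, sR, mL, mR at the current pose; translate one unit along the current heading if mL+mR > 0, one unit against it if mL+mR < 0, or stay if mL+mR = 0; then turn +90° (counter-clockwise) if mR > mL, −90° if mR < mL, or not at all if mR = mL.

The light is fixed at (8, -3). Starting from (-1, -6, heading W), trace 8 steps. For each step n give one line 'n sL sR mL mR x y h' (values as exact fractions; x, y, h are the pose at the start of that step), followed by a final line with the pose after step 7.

0 120/137 24/25 -288/3425 -1788/3425 -1 -6 W
1 60/41 12/5 -192/205 -342/205 0 -6 N
2 8/3 120/61 128/183 -116/183 0 -7 E
3 5/3 6/5 7/15 -11/30 1 -7 S
4 40/39 120/97 -800/3783 -2740/3783 1 -8 W
5 60/29 60/17 -720/493 -1230/493 2 -8 N
6 120/41 24/13 576/533 -204/533 2 -9 E
7 3/2 6/5 3/10 -9/20 3 -9 S
final 3 -8 W

n=0: pose=(-1,-6,W); sL=120/137, sR=24/25; mL=-288/3425, mR=-1788/3425; mL+mR=-2076/3425 → advance -1; mR−mL=-60/137 → turn -1·90°
n=1: pose=(0,-6,N); sL=60/41, sR=12/5; mL=-192/205, mR=-342/205; mL+mR=-534/205 → advance -1; mR−mL=-30/41 → turn -1·90°
n=2: pose=(0,-7,E); sL=8/3, sR=120/61; mL=128/183, mR=-116/183; mL+mR=4/61 → advance +1; mR−mL=-4/3 → turn -1·90°
n=3: pose=(1,-7,S); sL=5/3, sR=6/5; mL=7/15, mR=-11/30; mL+mR=1/10 → advance +1; mR−mL=-5/6 → turn -1·90°
n=4: pose=(1,-8,W); sL=40/39, sR=120/97; mL=-800/3783, mR=-2740/3783; mL+mR=-1180/1261 → advance -1; mR−mL=-20/39 → turn -1·90°
n=5: pose=(2,-8,N); sL=60/29, sR=60/17; mL=-720/493, mR=-1230/493; mL+mR=-1950/493 → advance -1; mR−mL=-30/29 → turn -1·90°
n=6: pose=(2,-9,E); sL=120/41, sR=24/13; mL=576/533, mR=-204/533; mL+mR=372/533 → advance +1; mR−mL=-60/41 → turn -1·90°
n=7: pose=(3,-9,S); sL=3/2, sR=6/5; mL=3/10, mR=-9/20; mL+mR=-3/20 → advance -1; mR−mL=-3/4 → turn -1·90°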